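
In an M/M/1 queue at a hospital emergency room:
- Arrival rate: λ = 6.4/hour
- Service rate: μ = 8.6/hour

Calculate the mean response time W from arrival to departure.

First, compute utilization: ρ = λ/μ = 6.4/8.6 = 0.7442
For M/M/1: W = 1/(μ-λ)
W = 1/(8.6-6.4) = 1/2.20
W = 0.4545 hours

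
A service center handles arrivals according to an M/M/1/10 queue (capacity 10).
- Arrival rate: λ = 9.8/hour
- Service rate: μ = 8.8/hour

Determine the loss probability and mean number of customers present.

ρ = λ/μ = 9.8/8.8 = 1.11364
P₀ = (1-ρ)/(1-ρ^(K+1)) = (1-1.11364)/(1-1.11364^11) = -0.11364/-2.2673 = 0.05012
P_K = P₀×ρ^K = 0.05012 × 1.11364^10 = 0.05012 × 2.9339 = 0.1470
Blocking probability P_10 = 0.1470 (14.70%)
L = ρ[1 - (K+1)ρ^K + Kρ^(K+1)] / [(1-ρ)(1-ρ^(K+1))]
L = 1.11364 × (1 - 11×2.93392 + 10×3.26733) / ((1 - 1.11364) × (1 - 3.26733)) = 6.0518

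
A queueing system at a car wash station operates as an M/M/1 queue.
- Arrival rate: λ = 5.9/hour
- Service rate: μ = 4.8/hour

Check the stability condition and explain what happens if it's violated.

Stability requires ρ = λ/(cμ) < 1
ρ = 5.9/(1 × 4.8) = 5.9/4.80 = 1.2292
Since 1.2292 ≥ 1, the system is UNSTABLE.
Queue grows without bound. Need μ > λ = 5.9.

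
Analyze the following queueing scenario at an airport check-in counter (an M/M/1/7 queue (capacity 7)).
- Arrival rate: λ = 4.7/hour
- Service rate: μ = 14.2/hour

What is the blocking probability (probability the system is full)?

ρ = λ/μ = 4.7/14.2 = 0.33099
P₀ = (1-ρ)/(1-ρ^(K+1)) = (1-0.33099)/(1-0.33099^8) = 0.6690/0.9999 = 0.6691
P_K = P₀×ρ^K = 0.6691 × 0.33099^7 = 0.6691 × 0.0004352 = 0.0002912
Blocking probability = 0.02912%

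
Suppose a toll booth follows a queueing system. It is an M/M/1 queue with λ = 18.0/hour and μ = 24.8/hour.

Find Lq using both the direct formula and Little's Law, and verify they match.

Method 1 (direct): Lq = λ²/(μ(μ-λ)) = 324.00/(24.8 × 6.80) = 1.9213

Method 2 (Little's Law):
W = 1/(μ-λ) = 1/6.80 = 0.14706
Wq = W - 1/μ = 0.14706 - 0.040323 = 0.10674
Lq = λWq = 18.0 × 0.10674 = 1.9213 ✔ (matches Method 1)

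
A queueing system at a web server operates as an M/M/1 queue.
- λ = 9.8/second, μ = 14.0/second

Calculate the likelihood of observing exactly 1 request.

ρ = λ/μ = 9.8/14.0 = 0.7000
P(n) = (1-ρ)ρⁿ
P(1) = (1-0.7000) × 0.7000^1
P(1) = 0.3000 × 0.7000
P(1) = 0.2100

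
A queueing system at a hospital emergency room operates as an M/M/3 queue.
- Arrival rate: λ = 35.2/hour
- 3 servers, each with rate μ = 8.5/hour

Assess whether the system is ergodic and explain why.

Stability requires ρ = λ/(cμ) < 1
ρ = 35.2/(3 × 8.5) = 35.2/25.50 = 1.3804
Since 1.3804 ≥ 1, the system is UNSTABLE.
Need c > λ/μ = 35.2/8.5 = 4.14.
Minimum servers needed: c = 5.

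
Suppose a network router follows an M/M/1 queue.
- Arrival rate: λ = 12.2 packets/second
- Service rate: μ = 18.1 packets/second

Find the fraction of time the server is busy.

Server utilization: ρ = λ/μ
ρ = 12.2/18.1 = 0.6740
The server is busy 67.40% of the time.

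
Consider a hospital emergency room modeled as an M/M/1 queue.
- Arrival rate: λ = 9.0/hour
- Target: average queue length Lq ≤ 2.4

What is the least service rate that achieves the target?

For M/M/1: Lq = λ²/(μ(μ-λ))
Need Lq ≤ 2.4, i.e. μ(μ-λ) ≥ λ²/2.4
μ² - 9.0μ - 81.00/2.4 ≥ 0  →  μ² - 9.0μ - 33.7500 ≥ 0
Quadratic formula (positive root): μ = [λ + √(λ² + 4×33.7500)]/2
Discriminant: 81.00 + 4×33.7500 = 216.0000, √216.0000 = 14.69694
μ ≥ (9.0 + 14.69694)/2 = 11.8485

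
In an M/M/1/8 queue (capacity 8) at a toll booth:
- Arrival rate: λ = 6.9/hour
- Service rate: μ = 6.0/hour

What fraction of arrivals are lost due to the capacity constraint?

ρ = λ/μ = 6.9/6.0 = 1.1500
P₀ = (1-ρ)/(1-ρ^(K+1)) = (1-1.1500)/(1-1.1500^9) = -0.1500/-2.5179 = 0.05957
P_K = P₀×ρ^K = 0.05957 × 1.1500^8 = 0.05957 × 3.0590 = 0.1822
Blocking probability = 18.22%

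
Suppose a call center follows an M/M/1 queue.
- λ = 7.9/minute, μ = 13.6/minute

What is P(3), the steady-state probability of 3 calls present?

ρ = λ/μ = 7.9/13.6 = 0.5809
P(n) = (1-ρ)ρⁿ
P(3) = (1-0.5809) × 0.5809^3
P(3) = 0.41910 × 0.19602
P(3) = 0.08215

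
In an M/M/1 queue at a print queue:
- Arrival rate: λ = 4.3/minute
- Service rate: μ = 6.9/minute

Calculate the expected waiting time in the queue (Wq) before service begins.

First, compute utilization: ρ = λ/μ = 4.3/6.9 = 0.6232
For M/M/1: Wq = λ/(μ(μ-λ))
Wq = 4.3/(6.9 × (6.9-4.3))
Wq = 4.3/(6.9 × 2.60)
Wq = 0.2397 minutes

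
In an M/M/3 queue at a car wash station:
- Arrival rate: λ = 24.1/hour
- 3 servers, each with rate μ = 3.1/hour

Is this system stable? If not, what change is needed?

Stability requires ρ = λ/(cμ) < 1
ρ = 24.1/(3 × 3.1) = 24.1/9.30 = 2.5914
Since 2.5914 ≥ 1, the system is UNSTABLE.
Need c > λ/μ = 24.1/3.1 = 7.77.
Minimum servers needed: c = 8.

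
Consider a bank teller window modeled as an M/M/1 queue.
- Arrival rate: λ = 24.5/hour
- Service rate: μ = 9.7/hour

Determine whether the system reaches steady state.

Stability requires ρ = λ/(cμ) < 1
ρ = 24.5/(1 × 9.7) = 24.5/9.70 = 2.5258
Since 2.5258 ≥ 1, the system is UNSTABLE.
Queue grows without bound. Need μ > λ = 24.5.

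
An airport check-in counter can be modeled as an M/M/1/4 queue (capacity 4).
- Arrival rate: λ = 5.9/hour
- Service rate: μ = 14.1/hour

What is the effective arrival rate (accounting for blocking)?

ρ = λ/μ = 5.9/14.1 = 0.41844
P₀ = (1-ρ)/(1-ρ^(K+1)) = (1-0.41844)/(1-0.41844^5) = 0.5816/0.9872 = 0.5891
P_K = P₀×ρ^K = 0.5891 × 0.41844^4 = 0.5891 × 0.03066 = 0.01806
λ_eff = λ(1-P_K) = 5.9 × (1 - 0.01806) = 5.9 × 0.98194 = 5.7934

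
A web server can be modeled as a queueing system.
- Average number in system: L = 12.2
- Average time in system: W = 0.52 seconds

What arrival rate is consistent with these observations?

Little's Law: L = λW, so λ = L/W
λ = 12.2/0.52 = 23.4615 requests/second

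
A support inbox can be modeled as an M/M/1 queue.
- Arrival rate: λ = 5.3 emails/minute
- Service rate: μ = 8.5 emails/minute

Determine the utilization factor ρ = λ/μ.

Server utilization: ρ = λ/μ
ρ = 5.3/8.5 = 0.6235
The server is busy 62.35% of the time.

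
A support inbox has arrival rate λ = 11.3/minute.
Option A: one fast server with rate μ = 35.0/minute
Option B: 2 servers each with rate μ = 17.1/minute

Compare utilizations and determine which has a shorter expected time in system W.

Option A: single server μ = 35.0 (M/M/1)
  ρ_A = 11.3/35.0 = 0.3229
  W_A = 1/(μ-λ) = 1/(35.0-11.3) = 1/23.70 = 0.04219

Option B: 2 servers μ = 17.1 (M/M/2)
  ρ_B = λ/(cμ) = 11.3/(2×17.1) = 0.3304
  Offered load a = λ/μ = cρ = 11.3/17.1 = 0.6608
  P₀ = [ Σₙ₌₀^1 aⁿ/n! + a^2/(2!(1-ρ)) ]⁻¹
  Σ = a^0/0! + a^1/1! = 1.0000 + 0.6608 = 1.6608
  a^2/(2!(1-ρ)) = 0.4367/(2 × 0.6696) = 0.3261
  P₀ = 1/(1.6608 + 0.3261) = 0.5033
  Lq = P₀·a^2·ρ / (2!(1-ρ)²) = 0.5033 × 0.4367 × 0.3304 / (2 × 0.4484) = 0.08098
  Wq_B = Lq/λ = 0.080983/11.3 = 0.007167
  W_B = Wq_B + 1/μ = 0.007167 + 0.05848 = 0.06565

Since W_A = 0.04219 < W_B = 0.06565, Option A (single fast server) has the shorter time in system.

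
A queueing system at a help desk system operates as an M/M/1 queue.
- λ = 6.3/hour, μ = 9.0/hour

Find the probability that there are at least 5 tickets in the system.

ρ = λ/μ = 6.3/9.0 = 0.7000
P(N ≥ n) = ρⁿ
P(N ≥ 5) = 0.7000^5
P(N ≥ 5) = 0.1681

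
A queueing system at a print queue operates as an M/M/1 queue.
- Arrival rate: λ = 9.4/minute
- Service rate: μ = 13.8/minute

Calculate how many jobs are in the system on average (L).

ρ = λ/μ = 9.4/13.8 = 0.6812
For M/M/1: L = λ/(μ-λ)
L = 9.4/(13.8-9.4) = 9.4/4.40
L = 2.1364 jobs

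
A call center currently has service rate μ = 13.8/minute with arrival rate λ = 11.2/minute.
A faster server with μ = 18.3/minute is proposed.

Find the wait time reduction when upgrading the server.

System 1: ρ₁ = 11.2/13.8 = 0.8116, W₁ = 1/(13.8-11.2) = 0.38462
System 2: ρ₂ = 11.2/18.3 = 0.6120, W₂ = 1/(18.3-11.2) = 0.14085
Improvement: (W₁-W₂)/W₁ = (0.38462-0.14085)/0.38462 = 63.38%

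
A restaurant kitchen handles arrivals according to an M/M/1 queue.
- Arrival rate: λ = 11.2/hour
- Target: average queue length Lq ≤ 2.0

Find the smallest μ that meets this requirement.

For M/M/1: Lq = λ²/(μ(μ-λ))
Need Lq ≤ 2.0, i.e. μ(μ-λ) ≥ λ²/2.0
μ² - 11.2μ - 125.44/2.0 ≥ 0  →  μ² - 11.2μ - 62.7200 ≥ 0
Quadratic formula (positive root): μ = [λ + √(λ² + 4×62.7200)]/2
Discriminant: 125.44 + 4×62.7200 = 376.3200, √376.3200 = 19.3990
μ ≥ (11.2 + 19.3990)/2 = 15.2995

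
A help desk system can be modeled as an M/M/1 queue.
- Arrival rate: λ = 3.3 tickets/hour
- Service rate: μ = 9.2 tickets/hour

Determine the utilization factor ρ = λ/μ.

Server utilization: ρ = λ/μ
ρ = 3.3/9.2 = 0.3587
The server is busy 35.87% of the time.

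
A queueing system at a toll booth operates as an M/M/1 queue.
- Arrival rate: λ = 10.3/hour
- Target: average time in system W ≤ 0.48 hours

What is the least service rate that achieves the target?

For M/M/1: W = 1/(μ-λ)
Need W ≤ 0.48, so 1/(μ-λ) ≤ 0.48
μ - λ ≥ 1/0.48 = 2.0833
μ ≥ 10.3 + 2.0833 = 12.3833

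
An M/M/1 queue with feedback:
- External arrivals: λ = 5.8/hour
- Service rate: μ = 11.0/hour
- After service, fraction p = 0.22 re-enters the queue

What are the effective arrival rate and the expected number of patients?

Effective arrival rate: λ_eff = λ/(1-p) = 5.8/(1-0.22) = 5.8/0.78 = 7.4359
ρ = λ_eff/μ = 7.4359/11.0 = 0.67599
L = ρ/(1-ρ) = 0.67599/(1-0.67599) = 2.0863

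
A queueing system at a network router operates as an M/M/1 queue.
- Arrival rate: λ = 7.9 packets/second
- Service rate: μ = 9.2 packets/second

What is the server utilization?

Server utilization: ρ = λ/μ
ρ = 7.9/9.2 = 0.8587
The server is busy 85.87% of the time.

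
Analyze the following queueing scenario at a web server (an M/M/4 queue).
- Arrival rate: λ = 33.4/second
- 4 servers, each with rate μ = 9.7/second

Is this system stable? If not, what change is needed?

Stability requires ρ = λ/(cμ) < 1
ρ = 33.4/(4 × 9.7) = 33.4/38.80 = 0.8608
Since 0.8608 < 1, the system is STABLE.
The servers are busy 86.08% of the time.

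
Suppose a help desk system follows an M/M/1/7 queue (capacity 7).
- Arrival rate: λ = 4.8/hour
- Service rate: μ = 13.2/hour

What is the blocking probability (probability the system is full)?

ρ = λ/μ = 4.8/13.2 = 0.36364
P₀ = (1-ρ)/(1-ρ^(K+1)) = (1-0.36364)/(1-0.36364^8) = 0.6364/0.9997 = 0.6366
P_K = P₀×ρ^K = 0.63655 × 0.36364^7 = 0.63655 × 0.00084082 = 0.0005352
Blocking probability = 0.05352%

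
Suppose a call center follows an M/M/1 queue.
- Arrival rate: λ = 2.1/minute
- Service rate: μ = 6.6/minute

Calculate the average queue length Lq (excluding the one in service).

ρ = λ/μ = 2.1/6.6 = 0.3182
For M/M/1: Lq = λ²/(μ(μ-λ))
Lq = 4.41/(6.6 × 4.50)
Lq = 0.1485 calls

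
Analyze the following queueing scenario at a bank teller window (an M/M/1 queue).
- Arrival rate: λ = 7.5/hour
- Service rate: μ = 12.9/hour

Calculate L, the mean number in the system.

ρ = λ/μ = 7.5/12.9 = 0.5814
For M/M/1: L = λ/(μ-λ)
L = 7.5/(12.9-7.5) = 7.5/5.40
L = 1.3889 transactions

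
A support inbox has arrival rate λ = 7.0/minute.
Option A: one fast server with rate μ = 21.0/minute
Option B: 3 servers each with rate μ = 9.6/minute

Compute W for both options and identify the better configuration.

Option A: single server μ = 21.0 (M/M/1)
  ρ_A = 7.0/21.0 = 0.3333
  W_A = 1/(μ-λ) = 1/(21.0-7.0) = 1/14.00 = 0.07143

Option B: 3 servers μ = 9.6 (M/M/3)
  ρ_B = λ/(cμ) = 7.0/(3×9.6) = 0.2431
  Offered load a = λ/μ = cρ = 7.0/9.6 = 0.7292
  P₀ = [ Σₙ₌₀^2 aⁿ/n! + a^3/(3!(1-ρ)) ]⁻¹
  Σ = a^0/0! + a^1/1! + a^2/2! = 1.0000 + 0.7292 + 0.2658 = 1.9950
  a^3/(3!(1-ρ)) = 0.38769/(6 × 0.75694) = 0.08536
  P₀ = 1/(1.9950 + 0.08536) = 0.4807
  Lq = P₀·a^3·ρ / (3!(1-ρ)²) = 0.4807 × 0.3877 × 0.2431 / (6 × 0.5730) = 0.01318
  Wq_B = Lq/λ = 0.0131755/7.0 = 0.00188221
  W_B = Wq_B + 1/μ = 0.00188221 + 0.104167 = 0.1060

Since W_A = 0.07143 < W_B = 0.1060, Option A (single fast server) has the shorter time in system.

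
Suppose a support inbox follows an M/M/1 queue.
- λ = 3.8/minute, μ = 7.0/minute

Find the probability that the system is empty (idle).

ρ = λ/μ = 3.8/7.0 = 0.5429
P(0) = 1 - ρ = 1 - 0.5429 = 0.4571
The server is idle 45.71% of the time.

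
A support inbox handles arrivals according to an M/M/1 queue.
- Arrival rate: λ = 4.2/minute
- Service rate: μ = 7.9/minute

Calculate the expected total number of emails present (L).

ρ = λ/μ = 4.2/7.9 = 0.5316
For M/M/1: L = λ/(μ-λ)
L = 4.2/(7.9-4.2) = 4.2/3.70
L = 1.1351 emails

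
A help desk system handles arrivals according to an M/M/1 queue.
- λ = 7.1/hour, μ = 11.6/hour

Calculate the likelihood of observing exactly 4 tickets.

ρ = λ/μ = 7.1/11.6 = 0.61207
P(n) = (1-ρ)ρⁿ
P(4) = (1-0.61207) × 0.61207^4
P(4) = 0.387930 × 0.140347
P(4) = 0.05444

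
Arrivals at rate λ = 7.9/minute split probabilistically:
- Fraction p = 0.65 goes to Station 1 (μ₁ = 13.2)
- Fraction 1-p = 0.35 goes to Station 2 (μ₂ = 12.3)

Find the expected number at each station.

Effective rates: λ₁ = 7.9×0.65 = 5.135, λ₂ = 7.9×0.35 = 2.765
Station 1: ρ₁ = 5.135/13.2 = 0.3890, L₁ = ρ₁/(1-ρ₁) = 0.3890/(1-0.3890) = 0.6367
Station 2: ρ₂ = 2.765/12.3 = 0.2248, L₂ = ρ₂/(1-ρ₂) = 0.2248/(1-0.2248) = 0.2900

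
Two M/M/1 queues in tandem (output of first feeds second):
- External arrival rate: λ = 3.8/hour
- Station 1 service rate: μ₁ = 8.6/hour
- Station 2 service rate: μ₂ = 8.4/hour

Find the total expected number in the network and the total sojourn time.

By Jackson's theorem, each station behaves as independent M/M/1.
Station 1: ρ₁ = 3.8/8.6 = 0.4419, L₁ = ρ₁/(1-ρ₁) = λ/(μ₁-λ) = 3.8/4.80 = 0.7917
Station 2: ρ₂ = 3.8/8.4 = 0.4524, L₂ = ρ₂/(1-ρ₂) = λ/(μ₂-λ) = 3.8/4.60 = 0.8261
Total: L = L₁ + L₂ = 0.7917 + 0.8261 = 1.6178
W = L/λ = 1.6178/3.8 = 0.4257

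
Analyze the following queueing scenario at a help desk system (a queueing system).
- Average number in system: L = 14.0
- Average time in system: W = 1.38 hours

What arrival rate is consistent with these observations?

Little's Law: L = λW, so λ = L/W
λ = 14.0/1.38 = 10.1449 tickets/hour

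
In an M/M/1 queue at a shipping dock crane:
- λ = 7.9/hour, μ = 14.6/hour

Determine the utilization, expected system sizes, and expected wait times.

Step 1: ρ = λ/μ = 7.9/14.6 = 0.5411
Step 2: L = λ/(μ-λ) = 7.9/6.70 = 1.1791
Step 3: Lq = λ²/(μ(μ-λ)) = 62.41/(14.6×6.70) = 0.6380
Step 4: W = 1/(μ-λ) = 1/6.70 = 0.14925
Step 5: Wq = λ/(μ(μ-λ)) = 7.9/(14.6×6.70) = 0.08076
Step 6: P(0) = 1-ρ = 0.4589
Verify: L = λW = 7.9×0.14925 = 1.1791 ✔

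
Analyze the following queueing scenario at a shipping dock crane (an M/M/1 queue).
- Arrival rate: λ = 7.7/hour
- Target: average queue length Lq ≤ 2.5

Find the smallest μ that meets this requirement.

For M/M/1: Lq = λ²/(μ(μ-λ))
Need Lq ≤ 2.5, i.e. μ(μ-λ) ≥ λ²/2.5
μ² - 7.7μ - 59.29/2.5 ≥ 0  →  μ² - 7.7μ - 23.7160 ≥ 0
Quadratic formula (positive root): μ = [λ + √(λ² + 4×23.7160)]/2
Discriminant: 59.29 + 4×23.7160 = 154.1540, √154.1540 = 12.4159
μ ≥ (7.7 + 12.4159)/2 = 10.0579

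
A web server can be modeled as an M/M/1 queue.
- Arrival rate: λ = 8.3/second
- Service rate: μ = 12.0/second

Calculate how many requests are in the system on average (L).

ρ = λ/μ = 8.3/12.0 = 0.6917
For M/M/1: L = λ/(μ-λ)
L = 8.3/(12.0-8.3) = 8.3/3.70
L = 2.2432 requests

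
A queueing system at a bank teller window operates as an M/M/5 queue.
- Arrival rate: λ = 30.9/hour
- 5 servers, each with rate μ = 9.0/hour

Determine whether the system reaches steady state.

Stability requires ρ = λ/(cμ) < 1
ρ = 30.9/(5 × 9.0) = 30.9/45.00 = 0.6867
Since 0.6867 < 1, the system is STABLE.
The servers are busy 68.67% of the time.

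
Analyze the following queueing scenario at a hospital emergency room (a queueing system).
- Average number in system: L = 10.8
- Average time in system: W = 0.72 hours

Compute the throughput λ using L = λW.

Little's Law: L = λW, so λ = L/W
λ = 10.8/0.72 = 15.0000 patients/hour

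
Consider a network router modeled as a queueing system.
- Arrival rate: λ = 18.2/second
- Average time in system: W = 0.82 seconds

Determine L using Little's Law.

Little's Law: L = λW
L = 18.2 × 0.82 = 14.9240 packets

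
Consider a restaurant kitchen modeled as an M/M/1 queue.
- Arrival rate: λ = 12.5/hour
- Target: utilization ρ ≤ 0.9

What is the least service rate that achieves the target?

ρ = λ/μ, so μ = λ/ρ
μ ≥ 12.5/0.9 = 13.8889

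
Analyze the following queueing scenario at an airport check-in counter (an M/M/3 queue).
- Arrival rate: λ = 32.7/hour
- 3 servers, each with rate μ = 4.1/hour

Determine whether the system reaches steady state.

Stability requires ρ = λ/(cμ) < 1
ρ = 32.7/(3 × 4.1) = 32.7/12.30 = 2.6585
Since 2.6585 ≥ 1, the system is UNSTABLE.
Need c > λ/μ = 32.7/4.1 = 7.98.
Minimum servers needed: c = 8.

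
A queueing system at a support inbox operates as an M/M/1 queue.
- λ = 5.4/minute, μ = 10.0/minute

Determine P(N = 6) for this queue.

ρ = λ/μ = 5.4/10.0 = 0.5400
P(n) = (1-ρ)ρⁿ
P(6) = (1-0.5400) × 0.5400^6
P(6) = 0.46000 × 0.024795
P(6) = 0.01141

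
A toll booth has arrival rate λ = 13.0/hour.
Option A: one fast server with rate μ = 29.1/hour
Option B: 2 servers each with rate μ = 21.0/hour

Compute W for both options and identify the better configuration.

Option A: single server μ = 29.1 (M/M/1)
  ρ_A = 13.0/29.1 = 0.4467
  W_A = 1/(μ-λ) = 1/(29.1-13.0) = 1/16.10 = 0.06211

Option B: 2 servers μ = 21.0 (M/M/2)
  ρ_B = λ/(cμ) = 13.0/(2×21.0) = 0.3095
  Offered load a = λ/μ = cρ = 13.0/21.0 = 0.6190
  P₀ = [ Σₙ₌₀^1 aⁿ/n! + a^2/(2!(1-ρ)) ]⁻¹
  Σ = a^0/0! + a^1/1! = 1.0000 + 0.6190 = 1.6190
  a^2/(2!(1-ρ)) = 0.3832/(2 × 0.6905) = 0.2775
  P₀ = 1/(1.6190 + 0.2775) = 0.5273
  Lq = P₀·a^2·ρ / (2!(1-ρ)²) = 0.52727 × 0.38322 × 0.30952 / (2 × 0.47676) = 0.06559
  Wq_B = Lq/λ = 0.065592/13.0 = 0.0050455
  W_B = Wq_B + 1/μ = 0.0050455 + 0.047619 = 0.05266

Since W_B = 0.05266 < W_A = 0.06211, Option B (multiple servers) has the shorter time in system.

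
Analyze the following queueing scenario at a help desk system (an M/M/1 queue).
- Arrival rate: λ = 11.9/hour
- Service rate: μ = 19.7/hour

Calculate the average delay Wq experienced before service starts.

First, compute utilization: ρ = λ/μ = 11.9/19.7 = 0.6041
For M/M/1: Wq = λ/(μ(μ-λ))
Wq = 11.9/(19.7 × (19.7-11.9))
Wq = 11.9/(19.7 × 7.80)
Wq = 0.07744 hours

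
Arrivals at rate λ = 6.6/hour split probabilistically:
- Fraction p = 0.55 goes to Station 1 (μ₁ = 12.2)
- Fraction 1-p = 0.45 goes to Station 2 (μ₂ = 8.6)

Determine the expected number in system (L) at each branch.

Effective rates: λ₁ = 6.6×0.55 = 3.63, λ₂ = 6.6×0.45 = 2.97
Station 1: ρ₁ = 3.63/12.2 = 0.29754, L₁ = ρ₁/(1-ρ₁) = 0.29754/(1-0.29754) = 0.4236
Station 2: ρ₂ = 2.97/8.6 = 0.34535, L₂ = ρ₂/(1-ρ₂) = 0.34535/(1-0.34535) = 0.5275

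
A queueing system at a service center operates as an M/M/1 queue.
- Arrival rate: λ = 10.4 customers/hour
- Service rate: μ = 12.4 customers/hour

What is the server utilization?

Server utilization: ρ = λ/μ
ρ = 10.4/12.4 = 0.8387
The server is busy 83.87% of the time.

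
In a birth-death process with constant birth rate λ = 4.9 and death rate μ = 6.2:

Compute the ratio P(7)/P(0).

For constant rates: P(n)/P(0) = (λ/μ)^n
P(7)/P(0) = (4.9/6.2)^7 = 0.7903^7 = 0.1926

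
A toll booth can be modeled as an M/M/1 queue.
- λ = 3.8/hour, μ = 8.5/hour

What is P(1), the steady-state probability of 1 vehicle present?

ρ = λ/μ = 3.8/8.5 = 0.4471
P(n) = (1-ρ)ρⁿ
P(1) = (1-0.4471) × 0.4471^1
P(1) = 0.5529 × 0.4471
P(1) = 0.2472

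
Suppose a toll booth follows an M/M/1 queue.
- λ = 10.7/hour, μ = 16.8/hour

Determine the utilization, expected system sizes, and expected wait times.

Step 1: ρ = λ/μ = 10.7/16.8 = 0.6369
Step 2: L = λ/(μ-λ) = 10.7/6.10 = 1.7541
Step 3: Lq = λ²/(μ(μ-λ)) = 114.49/(16.8×6.10) = 1.1172
Step 4: W = 1/(μ-λ) = 1/6.10 = 0.16393
Step 5: Wq = λ/(μ(μ-λ)) = 10.7/(16.8×6.10) = 0.1044
Step 6: P(0) = 1-ρ = 0.3631
Verify: L = λW = 10.7×0.16393 = 1.7541 ✔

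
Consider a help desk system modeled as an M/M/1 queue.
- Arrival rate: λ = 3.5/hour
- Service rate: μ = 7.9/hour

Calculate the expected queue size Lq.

ρ = λ/μ = 3.5/7.9 = 0.4430
For M/M/1: Lq = λ²/(μ(μ-λ))
Lq = 12.25/(7.9 × 4.40)
Lq = 0.3524 tickets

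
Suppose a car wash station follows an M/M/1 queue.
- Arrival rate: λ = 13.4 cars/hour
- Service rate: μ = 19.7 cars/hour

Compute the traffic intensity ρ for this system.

Server utilization: ρ = λ/μ
ρ = 13.4/19.7 = 0.6802
The server is busy 68.02% of the time.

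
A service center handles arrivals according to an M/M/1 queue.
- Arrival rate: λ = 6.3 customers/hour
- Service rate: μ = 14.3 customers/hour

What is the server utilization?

Server utilization: ρ = λ/μ
ρ = 6.3/14.3 = 0.4406
The server is busy 44.06% of the time.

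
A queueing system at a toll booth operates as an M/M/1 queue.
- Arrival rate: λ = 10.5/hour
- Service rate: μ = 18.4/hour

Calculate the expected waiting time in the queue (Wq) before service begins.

First, compute utilization: ρ = λ/μ = 10.5/18.4 = 0.5707
For M/M/1: Wq = λ/(μ(μ-λ))
Wq = 10.5/(18.4 × (18.4-10.5))
Wq = 10.5/(18.4 × 7.90)
Wq = 0.07223 hours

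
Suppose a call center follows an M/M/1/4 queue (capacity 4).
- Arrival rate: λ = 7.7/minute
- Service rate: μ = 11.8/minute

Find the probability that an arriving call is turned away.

ρ = λ/μ = 7.7/11.8 = 0.65254
P₀ = (1-ρ)/(1-ρ^(K+1)) = (1-0.65254)/(1-0.65254^5) = 0.3475/0.8817 = 0.3941
P_K = P₀×ρ^K = 0.3941 × 0.65254^4 = 0.3941 × 0.1813 = 0.07145
Blocking probability = 7.15%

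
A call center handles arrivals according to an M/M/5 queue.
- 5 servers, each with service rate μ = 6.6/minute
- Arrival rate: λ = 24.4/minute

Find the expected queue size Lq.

Traffic intensity: ρ = λ/(cμ) = 24.4/(5×6.6) = 0.7394
Since ρ = 0.7394 < 1, system is stable.
Offered load a = λ/μ = cρ = 24.4/6.6 = 3.6970
P₀ = [ Σₙ₌₀^4 aⁿ/n! + a^5/(5!(1-ρ)) ]⁻¹
Σ = a^0/0! + a^1/1! + a^2/2! + a^3/3! + a^4/4! = 1.0000 + 3.6970 + 6.8338 + 8.4214 + 7.7835 = 27.7357
a^5/(5!(1-ρ)) = 690.6046/(120 × 0.260606) = 22.0833
P₀ = 1/(27.7357 + 22.0833) = 0.02007
Lq = P₀·a^5·ρ / (5!(1-ρ)²) = 0.020073 × 690.6046 × 0.73939 / (120 × 0.067916) = 1.2577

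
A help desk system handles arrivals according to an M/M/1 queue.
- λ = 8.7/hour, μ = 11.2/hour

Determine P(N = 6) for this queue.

ρ = λ/μ = 8.7/11.2 = 0.7768
P(n) = (1-ρ)ρⁿ
P(6) = (1-0.7768) × 0.7768^6
P(6) = 0.2232 × 0.2197
P(6) = 0.04904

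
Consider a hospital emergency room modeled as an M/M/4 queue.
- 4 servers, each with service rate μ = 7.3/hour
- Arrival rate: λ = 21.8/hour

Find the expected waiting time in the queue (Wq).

Traffic intensity: ρ = λ/(cμ) = 21.8/(4×7.3) = 0.7466
Since ρ = 0.7466 < 1, system is stable.
Offered load a = λ/μ = cρ = 21.8/7.3 = 2.9863
P₀ = [ Σₙ₌₀^3 aⁿ/n! + a^4/(4!(1-ρ)) ]⁻¹
Σ = a^0/0! + a^1/1! + a^2/2! + a^3/3! = 1.0000 + 2.9863 + 4.4590 + 4.4386 = 12.8839
a^4/(4!(1-ρ)) = 79.5307/(24 × 0.253425) = 13.0760
P₀ = 1/(12.8839 + 13.0760) = 0.03852
Lq = P₀·a^4·ρ / (4!(1-ρ)²) = 0.038521 × 79.5307 × 0.74658 / (24 × 0.064224) = 1.4839
Wq = Lq/λ = 1.4839/21.8 = 0.06807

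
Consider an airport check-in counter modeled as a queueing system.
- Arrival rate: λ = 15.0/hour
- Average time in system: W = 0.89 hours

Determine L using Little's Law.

Little's Law: L = λW
L = 15.0 × 0.89 = 13.3500 passengers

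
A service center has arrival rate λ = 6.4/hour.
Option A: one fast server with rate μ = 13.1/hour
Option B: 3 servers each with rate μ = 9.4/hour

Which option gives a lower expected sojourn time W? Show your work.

Option A: single server μ = 13.1 (M/M/1)
  ρ_A = 6.4/13.1 = 0.4885
  W_A = 1/(μ-λ) = 1/(13.1-6.4) = 1/6.70 = 0.1493

Option B: 3 servers μ = 9.4 (M/M/3)
  ρ_B = λ/(cμ) = 6.4/(3×9.4) = 0.2270
  Offered load a = λ/μ = cρ = 6.4/9.4 = 0.6809
  P₀ = [ Σₙ₌₀^2 aⁿ/n! + a^3/(3!(1-ρ)) ]⁻¹
  Σ = a^0/0! + a^1/1! + a^2/2! = 1.0000 + 0.68085 + 0.23178 = 1.9126
  a^3/(3!(1-ρ)) = 0.3156/(6 × 0.7730) = 0.06805
  P₀ = 1/(1.9126 + 0.06805) = 0.5049
  Lq = P₀·a^3·ρ / (3!(1-ρ)²) = 0.5049 × 0.3156 × 0.2270 / (6 × 0.5976) = 0.01009
  Wq_B = Lq/λ = 0.010086/6.4 = 0.001576
  W_B = Wq_B + 1/μ = 0.001576 + 0.1064 = 0.1080

Since W_B = 0.1080 < W_A = 0.1493, Option B (multiple servers) has the shorter time in system.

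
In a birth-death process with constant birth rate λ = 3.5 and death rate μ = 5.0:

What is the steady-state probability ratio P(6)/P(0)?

For constant rates: P(n)/P(0) = (λ/μ)^n
P(6)/P(0) = (3.5/5.0)^6 = 0.7000^6 = 0.1176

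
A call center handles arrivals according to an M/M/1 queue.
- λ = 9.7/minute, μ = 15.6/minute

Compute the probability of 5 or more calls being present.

ρ = λ/μ = 9.7/15.6 = 0.6218
P(N ≥ n) = ρⁿ
P(N ≥ 5) = 0.6218^5
P(N ≥ 5) = 0.09295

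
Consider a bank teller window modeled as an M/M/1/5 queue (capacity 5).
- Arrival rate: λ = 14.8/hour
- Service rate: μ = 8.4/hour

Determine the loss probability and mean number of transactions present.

ρ = λ/μ = 14.8/8.4 = 1.7619
P₀ = (1-ρ)/(1-ρ^(K+1)) = (1-1.7619)/(1-1.7619^6) = -0.7619/-28.9149 = 0.02635
P_K = P₀×ρ^K = 0.02635 × 1.7619^5 = 0.02635 × 16.9788 = 0.4474
Blocking probability P_5 = 0.4474 (44.74%)
L = ρ[1 - (K+1)ρ^K + Kρ^(K+1)] / [(1-ρ)(1-ρ^(K+1))]
L = 1.7619 × (1 - 6×16.9788 + 5×29.9149) / ((1 - 1.7619) × (1 - 29.9149)) = 3.8950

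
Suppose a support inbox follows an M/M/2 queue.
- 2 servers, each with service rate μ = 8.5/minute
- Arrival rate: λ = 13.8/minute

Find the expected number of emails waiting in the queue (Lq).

Traffic intensity: ρ = λ/(cμ) = 13.8/(2×8.5) = 0.8118
Since ρ = 0.8118 < 1, system is stable.
Offered load a = λ/μ = cρ = 13.8/8.5 = 1.6235
P₀ = [ Σₙ₌₀^1 aⁿ/n! + a^2/(2!(1-ρ)) ]⁻¹
Σ = a^0/0! + a^1/1! = 1.0000 + 1.6235 = 2.6235
a^2/(2!(1-ρ)) = 2.63585/(2 × 0.188235) = 7.0015
P₀ = 1/(2.6235 + 7.0015) = 0.1039
Lq = P₀·a^2·ρ / (2!(1-ρ)²) = 0.10390 × 2.6358 × 0.81176 / (2 × 0.035433) = 3.1370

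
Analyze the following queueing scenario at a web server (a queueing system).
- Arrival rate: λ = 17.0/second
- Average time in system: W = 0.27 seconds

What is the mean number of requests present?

Little's Law: L = λW
L = 17.0 × 0.27 = 4.5900 requests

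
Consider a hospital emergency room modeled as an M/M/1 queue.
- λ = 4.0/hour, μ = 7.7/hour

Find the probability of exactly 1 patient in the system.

ρ = λ/μ = 4.0/7.7 = 0.5195
P(n) = (1-ρ)ρⁿ
P(1) = (1-0.5195) × 0.5195^1
P(1) = 0.4805 × 0.5195
P(1) = 0.2496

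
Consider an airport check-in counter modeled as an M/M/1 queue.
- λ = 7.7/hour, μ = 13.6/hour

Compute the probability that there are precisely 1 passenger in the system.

ρ = λ/μ = 7.7/13.6 = 0.5662
P(n) = (1-ρ)ρⁿ
P(1) = (1-0.5662) × 0.5662^1
P(1) = 0.4338 × 0.5662
P(1) = 0.2456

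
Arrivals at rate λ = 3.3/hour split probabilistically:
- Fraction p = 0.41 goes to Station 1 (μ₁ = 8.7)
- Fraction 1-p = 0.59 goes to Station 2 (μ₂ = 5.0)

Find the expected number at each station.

Effective rates: λ₁ = 3.3×0.41 = 1.353, λ₂ = 3.3×0.59 = 1.947
Station 1: ρ₁ = 1.353/8.7 = 0.15552, L₁ = ρ₁/(1-ρ₁) = 0.15552/(1-0.15552) = 0.1842
Station 2: ρ₂ = 1.947/5.0 = 0.3894, L₂ = ρ₂/(1-ρ₂) = 0.3894/(1-0.3894) = 0.6377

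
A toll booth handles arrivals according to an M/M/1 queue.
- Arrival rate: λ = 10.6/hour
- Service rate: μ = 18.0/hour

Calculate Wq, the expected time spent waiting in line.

First, compute utilization: ρ = λ/μ = 10.6/18.0 = 0.5889
For M/M/1: Wq = λ/(μ(μ-λ))
Wq = 10.6/(18.0 × (18.0-10.6))
Wq = 10.6/(18.0 × 7.40)
Wq = 0.07958 hours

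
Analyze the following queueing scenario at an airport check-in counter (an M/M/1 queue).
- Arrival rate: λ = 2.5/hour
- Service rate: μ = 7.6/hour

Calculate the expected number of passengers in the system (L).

ρ = λ/μ = 2.5/7.6 = 0.3289
For M/M/1: L = λ/(μ-λ)
L = 2.5/(7.6-2.5) = 2.5/5.10
L = 0.4902 passengers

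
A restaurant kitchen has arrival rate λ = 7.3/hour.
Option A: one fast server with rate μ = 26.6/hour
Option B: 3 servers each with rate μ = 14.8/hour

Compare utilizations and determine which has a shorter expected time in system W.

Option A: single server μ = 26.6 (M/M/1)
  ρ_A = 7.3/26.6 = 0.2744
  W_A = 1/(μ-λ) = 1/(26.6-7.3) = 1/19.30 = 0.05181

Option B: 3 servers μ = 14.8 (M/M/3)
  ρ_B = λ/(cμ) = 7.3/(3×14.8) = 0.1644
  Offered load a = λ/μ = cρ = 7.3/14.8 = 0.4932
  P₀ = [ Σₙ₌₀^2 aⁿ/n! + a^3/(3!(1-ρ)) ]⁻¹
  Σ = a^0/0! + a^1/1! + a^2/2! = 1.0000 + 0.49324 + 0.12164 = 1.6149
  a^3/(3!(1-ρ)) = 0.12000/(6 × 0.83559) = 0.02394
  P₀ = 1/(1.6149 + 0.02394) = 0.6102
  Lq = P₀·a^3·ρ / (3!(1-ρ)²) = 0.6102 × 0.1200 × 0.1644 / (6 × 0.6982) = 0.002874
  Wq_B = Lq/λ = 0.002874/7.3 = 0.0003937
  W_B = Wq_B + 1/μ = 0.0003937 + 0.06757 = 0.06796

Since W_A = 0.05181 < W_B = 0.06796, Option A (single fast server) has the shorter time in system.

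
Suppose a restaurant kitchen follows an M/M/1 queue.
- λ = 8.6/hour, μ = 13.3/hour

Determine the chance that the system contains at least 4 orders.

ρ = λ/μ = 8.6/13.3 = 0.6466
P(N ≥ n) = ρⁿ
P(N ≥ 4) = 0.6466^4
P(N ≥ 4) = 0.1748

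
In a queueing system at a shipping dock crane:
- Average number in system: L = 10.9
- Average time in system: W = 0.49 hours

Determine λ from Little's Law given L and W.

Little's Law: L = λW, so λ = L/W
λ = 10.9/0.49 = 22.2449 containers/hour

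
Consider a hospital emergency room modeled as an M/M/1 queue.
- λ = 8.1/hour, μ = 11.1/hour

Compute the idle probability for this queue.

ρ = λ/μ = 8.1/11.1 = 0.7297
P(0) = 1 - ρ = 1 - 0.7297 = 0.2703
The server is idle 27.03% of the time.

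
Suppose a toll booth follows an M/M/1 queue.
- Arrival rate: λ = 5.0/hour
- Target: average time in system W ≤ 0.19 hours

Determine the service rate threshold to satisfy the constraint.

For M/M/1: W = 1/(μ-λ)
Need W ≤ 0.19, so 1/(μ-λ) ≤ 0.19
μ - λ ≥ 1/0.19 = 5.2632
μ ≥ 5.0 + 5.2632 = 10.2632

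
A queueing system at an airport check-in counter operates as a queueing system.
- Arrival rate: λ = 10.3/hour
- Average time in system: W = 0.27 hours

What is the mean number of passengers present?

Little's Law: L = λW
L = 10.3 × 0.27 = 2.7810 passengers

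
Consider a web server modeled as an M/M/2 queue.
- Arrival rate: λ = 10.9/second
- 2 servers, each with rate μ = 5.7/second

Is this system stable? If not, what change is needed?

Stability requires ρ = λ/(cμ) < 1
ρ = 10.9/(2 × 5.7) = 10.9/11.40 = 0.9561
Since 0.9561 < 1, the system is STABLE.
The servers are busy 95.61% of the time.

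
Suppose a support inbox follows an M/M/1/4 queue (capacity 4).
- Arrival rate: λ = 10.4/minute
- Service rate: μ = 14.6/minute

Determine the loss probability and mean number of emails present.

ρ = λ/μ = 10.4/14.6 = 0.71233
P₀ = (1-ρ)/(1-ρ^(K+1)) = (1-0.71233)/(1-0.71233^5) = 0.2877/0.8166 = 0.3523
P_K = P₀×ρ^K = 0.35228 × 0.71233^4 = 0.35228 × 0.25747 = 0.09070
Blocking probability P_4 = 0.09070 (9.07%)
L = ρ[1 - (K+1)ρ^K + Kρ^(K+1)] / [(1-ρ)(1-ρ^(K+1))]
L = 0.71233 × (1 - 5×0.25747 + 4×0.18340) / ((1 - 0.71233) × (1 - 0.18340)) = 1.3532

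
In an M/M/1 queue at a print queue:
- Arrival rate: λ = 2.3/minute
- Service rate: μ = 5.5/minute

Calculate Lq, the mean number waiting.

ρ = λ/μ = 2.3/5.5 = 0.4182
For M/M/1: Lq = λ²/(μ(μ-λ))
Lq = 5.29/(5.5 × 3.20)
Lq = 0.3006 jobs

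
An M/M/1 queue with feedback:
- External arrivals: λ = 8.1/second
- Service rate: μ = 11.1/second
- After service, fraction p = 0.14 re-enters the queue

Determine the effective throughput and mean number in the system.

Effective arrival rate: λ_eff = λ/(1-p) = 8.1/(1-0.14) = 8.1/0.86 = 9.4186
ρ = λ_eff/μ = 9.4186/11.1 = 0.848523
L = ρ/(1-ρ) = 0.848523/(1-0.848523) = 5.6017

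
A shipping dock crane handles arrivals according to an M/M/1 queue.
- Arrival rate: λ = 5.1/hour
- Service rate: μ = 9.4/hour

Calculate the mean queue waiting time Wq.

First, compute utilization: ρ = λ/μ = 5.1/9.4 = 0.5426
For M/M/1: Wq = λ/(μ(μ-λ))
Wq = 5.1/(9.4 × (9.4-5.1))
Wq = 5.1/(9.4 × 4.30)
Wq = 0.1262 hours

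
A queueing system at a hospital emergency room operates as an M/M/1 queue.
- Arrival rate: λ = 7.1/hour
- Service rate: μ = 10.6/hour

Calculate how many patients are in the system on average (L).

ρ = λ/μ = 7.1/10.6 = 0.6698
For M/M/1: L = λ/(μ-λ)
L = 7.1/(10.6-7.1) = 7.1/3.50
L = 2.0286 patients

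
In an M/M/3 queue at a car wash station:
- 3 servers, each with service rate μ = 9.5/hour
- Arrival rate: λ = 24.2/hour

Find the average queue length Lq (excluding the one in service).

Traffic intensity: ρ = λ/(cμ) = 24.2/(3×9.5) = 0.8491
Since ρ = 0.8491 < 1, system is stable.
Offered load a = λ/μ = cρ = 24.2/9.5 = 2.5474
P₀ = [ Σₙ₌₀^2 aⁿ/n! + a^3/(3!(1-ρ)) ]⁻¹
Σ = a^0/0! + a^1/1! + a^2/2! = 1.0000 + 2.5474 + 3.2445 = 6.7919
a^3/(3!(1-ρ)) = 16.5301/(6 × 0.150877) = 18.2600
P₀ = 1/(6.7919 + 18.2600) = 0.03992
Lq = P₀·a^3·ρ / (3!(1-ρ)²) = 0.039917 × 16.5301 × 0.84912 / (6 × 0.022764) = 4.1021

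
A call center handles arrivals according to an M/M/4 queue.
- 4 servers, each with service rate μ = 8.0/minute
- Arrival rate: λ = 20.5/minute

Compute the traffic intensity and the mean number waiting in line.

Traffic intensity: ρ = λ/(cμ) = 20.5/(4×8.0) = 0.6406
Since ρ = 0.6406 < 1, system is stable.
Offered load a = λ/μ = cρ = 20.5/8.0 = 2.5625
P₀ = [ Σₙ₌₀^3 aⁿ/n! + a^4/(4!(1-ρ)) ]⁻¹
Σ = a^0/0! + a^1/1! + a^2/2! + a^3/3! = 1.0000 + 2.5625 + 3.2832 + 2.8044 = 9.6501
a^4/(4!(1-ρ)) = 43.1177/(24 × 0.359375) = 4.9992
P₀ = 1/(9.6501 + 4.9992) = 0.06826
Lq = P₀·a^4·ρ / (4!(1-ρ)²) = 0.068263 × 43.1177 × 0.64062 / (24 × 0.12915) = 0.6083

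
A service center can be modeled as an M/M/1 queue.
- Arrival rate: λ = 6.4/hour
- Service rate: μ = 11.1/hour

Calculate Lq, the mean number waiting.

ρ = λ/μ = 6.4/11.1 = 0.5766
For M/M/1: Lq = λ²/(μ(μ-λ))
Lq = 40.96/(11.1 × 4.70)
Lq = 0.7851 customers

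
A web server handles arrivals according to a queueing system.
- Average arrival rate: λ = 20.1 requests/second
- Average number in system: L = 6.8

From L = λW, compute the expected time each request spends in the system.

Little's Law: L = λW, so W = L/λ
W = 6.8/20.1 = 0.3383 seconds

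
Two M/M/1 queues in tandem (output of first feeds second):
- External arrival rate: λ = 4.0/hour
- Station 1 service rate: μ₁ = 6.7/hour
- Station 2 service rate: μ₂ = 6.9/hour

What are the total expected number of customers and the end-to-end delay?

By Jackson's theorem, each station behaves as independent M/M/1.
Station 1: ρ₁ = 4.0/6.7 = 0.5970, L₁ = ρ₁/(1-ρ₁) = λ/(μ₁-λ) = 4.0/2.70 = 1.4815
Station 2: ρ₂ = 4.0/6.9 = 0.5797, L₂ = ρ₂/(1-ρ₂) = λ/(μ₂-λ) = 4.0/2.90 = 1.3793
Total: L = L₁ + L₂ = 1.4815 + 1.3793 = 2.8608
W = L/λ = 2.8608/4.0 = 0.7152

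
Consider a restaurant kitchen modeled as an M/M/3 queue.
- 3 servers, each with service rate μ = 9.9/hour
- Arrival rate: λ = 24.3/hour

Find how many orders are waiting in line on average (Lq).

Traffic intensity: ρ = λ/(cμ) = 24.3/(3×9.9) = 0.8182
Since ρ = 0.8182 < 1, system is stable.
Offered load a = λ/μ = cρ = 24.3/9.9 = 2.4545
P₀ = [ Σₙ₌₀^2 aⁿ/n! + a^3/(3!(1-ρ)) ]⁻¹
Σ = a^0/0! + a^1/1! + a^2/2! = 1.0000 + 2.4545 + 3.0124 = 6.4669
a^3/(3!(1-ρ)) = 14.7881/(6 × 0.181818) = 13.5558
P₀ = 1/(6.4669 + 13.5558) = 0.04994
Lq = P₀·a^3·ρ / (3!(1-ρ)²) = 0.0499432 × 14.7881 × 0.818182 / (6 × 0.0330579) = 3.0466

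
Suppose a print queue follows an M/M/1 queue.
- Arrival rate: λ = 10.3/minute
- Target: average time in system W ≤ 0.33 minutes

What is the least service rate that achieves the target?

For M/M/1: W = 1/(μ-λ)
Need W ≤ 0.33, so 1/(μ-λ) ≤ 0.33
μ - λ ≥ 1/0.33 = 3.0303
μ ≥ 10.3 + 3.0303 = 13.3303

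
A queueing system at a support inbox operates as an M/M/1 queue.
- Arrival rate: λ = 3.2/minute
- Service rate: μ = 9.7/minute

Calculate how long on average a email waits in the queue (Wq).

First, compute utilization: ρ = λ/μ = 3.2/9.7 = 0.3299
For M/M/1: Wq = λ/(μ(μ-λ))
Wq = 3.2/(9.7 × (9.7-3.2))
Wq = 3.2/(9.7 × 6.50)
Wq = 0.05075 minutes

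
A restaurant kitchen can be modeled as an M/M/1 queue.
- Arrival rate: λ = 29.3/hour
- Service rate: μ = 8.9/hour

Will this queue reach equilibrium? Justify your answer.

Stability requires ρ = λ/(cμ) < 1
ρ = 29.3/(1 × 8.9) = 29.3/8.90 = 3.2921
Since 3.2921 ≥ 1, the system is UNSTABLE.
Queue grows without bound. Need μ > λ = 29.3.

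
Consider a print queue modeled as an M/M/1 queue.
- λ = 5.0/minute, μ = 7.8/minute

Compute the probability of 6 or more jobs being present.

ρ = λ/μ = 5.0/7.8 = 0.641026
P(N ≥ n) = ρⁿ
P(N ≥ 6) = 0.641026^6
P(N ≥ 6) = 0.06938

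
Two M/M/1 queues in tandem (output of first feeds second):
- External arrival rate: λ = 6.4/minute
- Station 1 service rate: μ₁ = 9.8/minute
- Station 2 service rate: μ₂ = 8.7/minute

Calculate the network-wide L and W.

By Jackson's theorem, each station behaves as independent M/M/1.
Station 1: ρ₁ = 6.4/9.8 = 0.6531, L₁ = ρ₁/(1-ρ₁) = λ/(μ₁-λ) = 6.4/3.40 = 1.8824
Station 2: ρ₂ = 6.4/8.7 = 0.7356, L₂ = ρ₂/(1-ρ₂) = λ/(μ₂-λ) = 6.4/2.30 = 2.7826
Total: L = L₁ + L₂ = 1.8824 + 2.7826 = 4.6650
W = L/λ = 4.6650/6.4 = 0.7289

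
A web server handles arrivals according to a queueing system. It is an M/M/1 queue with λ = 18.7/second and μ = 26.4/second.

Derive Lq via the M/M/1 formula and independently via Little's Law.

Method 1 (direct): Lq = λ²/(μ(μ-λ)) = 349.69/(26.4 × 7.70) = 1.7202

Method 2 (Little's Law):
W = 1/(μ-λ) = 1/7.70 = 0.12987
Wq = W - 1/μ = 0.12987 - 0.037879 = 0.09199
Lq = λWq = 18.7 × 0.09199 = 1.7202 ✔ (matches Method 1)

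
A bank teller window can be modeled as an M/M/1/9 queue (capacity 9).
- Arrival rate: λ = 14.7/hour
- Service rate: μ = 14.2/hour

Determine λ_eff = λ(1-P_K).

ρ = λ/μ = 14.7/14.2 = 1.03521
P₀ = (1-ρ)/(1-ρ^(K+1)) = (1-1.03521)/(1-1.03521^10) = -0.035210/-0.41346 = 0.08516
P_K = P₀×ρ^K = 0.08516 × 1.03521^9 = 0.08516 × 1.3654 = 0.1163
λ_eff = λ(1-P_K) = 14.7 × (1 - 0.116275) = 14.7 × 0.883725 = 12.9908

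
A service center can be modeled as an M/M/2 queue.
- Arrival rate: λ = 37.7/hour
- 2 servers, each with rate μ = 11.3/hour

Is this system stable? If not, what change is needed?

Stability requires ρ = λ/(cμ) < 1
ρ = 37.7/(2 × 11.3) = 37.7/22.60 = 1.6681
Since 1.6681 ≥ 1, the system is UNSTABLE.
Need c > λ/μ = 37.7/11.3 = 3.34.
Minimum servers needed: c = 4.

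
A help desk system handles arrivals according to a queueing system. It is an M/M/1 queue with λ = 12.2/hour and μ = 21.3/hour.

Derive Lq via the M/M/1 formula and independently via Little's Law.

Method 1 (direct): Lq = λ²/(μ(μ-λ)) = 148.84/(21.3 × 9.10) = 0.7679

Method 2 (Little's Law):
W = 1/(μ-λ) = 1/9.10 = 0.10989
Wq = W - 1/μ = 0.10989 - 0.046948 = 0.06294
Lq = λWq = 12.2 × 0.06294 = 0.7679 ✔ (matches Method 1)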